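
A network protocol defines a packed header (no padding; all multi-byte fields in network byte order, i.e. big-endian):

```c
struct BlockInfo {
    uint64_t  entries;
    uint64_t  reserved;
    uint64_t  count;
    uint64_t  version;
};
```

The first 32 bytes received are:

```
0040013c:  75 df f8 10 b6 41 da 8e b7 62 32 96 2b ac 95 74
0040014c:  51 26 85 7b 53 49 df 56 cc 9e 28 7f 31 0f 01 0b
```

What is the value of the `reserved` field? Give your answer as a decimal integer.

`reserved` follows `entries` (8 bytes), so it starts at byte offset 8 and occupies 8 bytes.
Bytes at offsets 8..15: B7 62 32 96 2B AC 95 74.
In big-endian order the high byte comes first in memory.
The bytes are already most-significant first: 0xB76232962BAC9574.
0xB76232962BAC9574 = 13214179877217670516.

13214179877217670516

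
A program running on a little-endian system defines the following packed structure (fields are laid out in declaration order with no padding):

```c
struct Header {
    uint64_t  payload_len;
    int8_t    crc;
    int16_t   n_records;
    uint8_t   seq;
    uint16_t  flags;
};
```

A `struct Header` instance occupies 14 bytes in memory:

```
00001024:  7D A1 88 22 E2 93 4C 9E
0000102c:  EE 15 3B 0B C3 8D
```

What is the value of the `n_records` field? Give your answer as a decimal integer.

`n_records` follows `payload_len` (8 B), `crc` (1 B), so it starts at offset 8 + 1 = 9 and occupies 2 bytes.
Bytes at offsets 9..10: 15 3B.
Little-endian: lowest address holds the least-significant byte.
Reassemble most-significant byte first: 3B 15 → 0x3B15.
0x3B15 = 15125.

15125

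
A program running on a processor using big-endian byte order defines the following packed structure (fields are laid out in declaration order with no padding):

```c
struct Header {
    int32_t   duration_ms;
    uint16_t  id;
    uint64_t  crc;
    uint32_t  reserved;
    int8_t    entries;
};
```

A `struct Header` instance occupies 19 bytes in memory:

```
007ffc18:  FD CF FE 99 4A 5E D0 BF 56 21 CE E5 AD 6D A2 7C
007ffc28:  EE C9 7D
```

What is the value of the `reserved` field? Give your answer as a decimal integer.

2726096585

`reserved` follows `duration_ms` (4 B), `id` (2 B), `crc` (8 B), so it starts at offset 4 + 2 + 8 = 14 and occupies 4 bytes.
Bytes at offsets 14..17: A2 7C EE C9.
In big-endian order the high byte comes first in memory.
The bytes are already most-significant first: 0xA27CEEC9.
0xA27CEEC9 = 2726096585.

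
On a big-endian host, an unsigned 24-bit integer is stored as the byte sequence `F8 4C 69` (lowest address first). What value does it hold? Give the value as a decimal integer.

16272489

Big-endian: lowest address holds the most-significant byte.
The bytes are already most-significant first: 0xF84C69.
0xF84C69 = 16272489.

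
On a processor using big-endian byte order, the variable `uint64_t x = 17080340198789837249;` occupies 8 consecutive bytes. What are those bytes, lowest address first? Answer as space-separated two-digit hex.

17080340198789837249 in hexadecimal, padded to 64 bits, is 0xED098EEA4FB171C1.
Split into bytes (most-significant first): ED 09 8E EA 4F B1 71 C1.
In big-endian order the high byte comes first in memory.
So the memory order matches the most-significant-first order: ED 09 8E EA 4F B1 71 C1.

ED 09 8E EA 4F B1 71 C1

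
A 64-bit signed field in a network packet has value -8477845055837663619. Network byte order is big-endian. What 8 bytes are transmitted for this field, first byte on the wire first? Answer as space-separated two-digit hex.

Two's complement of -8477845055837663619 in 64 bits: 8477845055837663619 = 0x75A75B2926017183; invert → 0x8A58A4D6D9FE8E7C; add 1 → 0x8A58A4D6D9FE8E7D.
Split into bytes (most-significant first): 8A 58 A4 D6 D9 FE 8E 7D.
Big-endian stores the most-significant byte at the lowest address.
So the memory order matches the most-significant-first order: 8A 58 A4 D6 D9 FE 8E 7D.

8A 58 A4 D6 D9 FE 8E 7D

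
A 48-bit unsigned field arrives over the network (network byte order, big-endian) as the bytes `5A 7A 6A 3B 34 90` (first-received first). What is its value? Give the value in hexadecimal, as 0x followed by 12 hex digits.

Big-endian: lowest address holds the most-significant byte.
The bytes are already most-significant first: 0x5A7A6A3B3490.

0x5A7A6A3B3490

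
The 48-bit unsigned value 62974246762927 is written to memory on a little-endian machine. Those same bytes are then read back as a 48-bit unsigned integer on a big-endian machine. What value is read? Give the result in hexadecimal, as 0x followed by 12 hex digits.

0xAFB99B554639

62974246762927 in 48-bit hexadecimal is 0x3946559BB9AF.
Stored little-endian, the bytes at ascending addresses are AF B9 9B 55 46 39.
Read back as big-endian, the last byte is least significant, giving 0xAFB99B554639.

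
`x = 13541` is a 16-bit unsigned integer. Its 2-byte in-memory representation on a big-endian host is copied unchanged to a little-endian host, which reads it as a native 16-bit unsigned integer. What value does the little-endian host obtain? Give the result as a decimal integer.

13541 in 16-bit hexadecimal is 0x34E5.
Stored big-endian, the bytes at ascending addresses are 34 E5.
Read back as little-endian, the first byte is least significant, giving 0xE534.
0xE534 = 58676.

58676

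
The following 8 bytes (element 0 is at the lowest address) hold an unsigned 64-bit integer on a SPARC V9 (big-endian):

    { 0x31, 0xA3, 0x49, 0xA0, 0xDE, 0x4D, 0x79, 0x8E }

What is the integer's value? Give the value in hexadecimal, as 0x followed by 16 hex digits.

0x31A349A0DE4D798E

Big-endian stores the most-significant byte at the lowest address.
The bytes are already most-significant first: 0x31A349A0DE4D798E.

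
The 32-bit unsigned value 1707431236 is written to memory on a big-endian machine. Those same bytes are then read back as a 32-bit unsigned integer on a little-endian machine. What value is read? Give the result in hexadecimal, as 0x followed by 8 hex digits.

0x4455C565

1707431236 in 32-bit hexadecimal is 0x65C55544.
Stored big-endian, the bytes at ascending addresses are 65 C5 55 44.
Read back as little-endian, the first byte is least significant, giving 0x4455C565.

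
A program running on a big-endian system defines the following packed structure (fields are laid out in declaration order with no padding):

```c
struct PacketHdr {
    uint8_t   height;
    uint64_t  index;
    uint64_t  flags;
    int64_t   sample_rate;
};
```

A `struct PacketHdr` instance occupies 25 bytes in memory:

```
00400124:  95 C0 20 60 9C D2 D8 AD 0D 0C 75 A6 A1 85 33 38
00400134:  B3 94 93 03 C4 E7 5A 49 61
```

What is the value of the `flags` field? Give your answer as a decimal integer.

897806913384954035

`flags` follows `height` (1 B), `index` (8 B), so it starts at offset 1 + 8 = 9 and occupies 8 bytes.
Bytes at offsets 9..16: 0C 75 A6 A1 85 33 38 B3.
Big-endian stores the most-significant byte at the lowest address.
The bytes are already most-significant first: 0x0C75A6A1853338B3.
0x0C75A6A1853338B3 = 897806913384954035.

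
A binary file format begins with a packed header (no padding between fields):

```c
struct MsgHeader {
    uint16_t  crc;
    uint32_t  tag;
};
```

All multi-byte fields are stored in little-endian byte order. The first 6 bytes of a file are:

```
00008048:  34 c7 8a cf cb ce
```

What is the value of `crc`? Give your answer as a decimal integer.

50996

`crc` is the first field, at byte offset 0, occupying 2 bytes.
Bytes at offsets 0..1: 34 C7.
In little-endian order the low byte comes first in memory.
Reassemble most-significant byte first: C7 34 → 0xC734.
0xC734 = 50996.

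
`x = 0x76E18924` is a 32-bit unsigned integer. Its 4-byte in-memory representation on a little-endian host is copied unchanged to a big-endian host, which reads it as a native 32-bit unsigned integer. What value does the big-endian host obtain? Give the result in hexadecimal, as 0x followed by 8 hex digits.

0x2489E176

Stored little-endian, the bytes at ascending addresses are 24 89 E1 76.
Read back as big-endian, the last byte is least significant, giving 0x2489E176.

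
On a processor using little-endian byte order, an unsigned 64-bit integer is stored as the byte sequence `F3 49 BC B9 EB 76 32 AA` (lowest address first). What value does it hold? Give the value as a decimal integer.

Little-endian: lowest address holds the least-significant byte.
Reassemble most-significant byte first: AA 32 76 EB B9 BC 49 F3 → 0xAA3276EBB9BC49F3.
0xAA3276EBB9BC49F3 = 12263995490088798707.

12263995490088798707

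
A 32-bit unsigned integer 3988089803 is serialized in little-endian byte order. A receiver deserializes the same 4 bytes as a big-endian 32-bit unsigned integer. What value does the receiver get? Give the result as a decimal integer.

3412833773

3988089803 in 32-bit hexadecimal is 0xEDB56BCB.
Stored little-endian, the bytes at ascending addresses are CB 6B B5 ED.
Read back as big-endian, the last byte is least significant, giving 0xCB6BB5ED.
0xCB6BB5ED = 3412833773.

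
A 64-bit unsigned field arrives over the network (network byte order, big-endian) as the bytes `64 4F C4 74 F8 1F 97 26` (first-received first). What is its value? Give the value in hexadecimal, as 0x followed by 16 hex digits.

0x644FC474F81F9726

Big-endian: lowest address holds the most-significant byte.
The bytes are already most-significant first: 0x644FC474F81F9726.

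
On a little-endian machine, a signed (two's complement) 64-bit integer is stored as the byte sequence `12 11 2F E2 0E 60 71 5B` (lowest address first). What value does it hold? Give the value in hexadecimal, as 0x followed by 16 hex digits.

0x5B71600EE22F1112

Little-endian stores the least-significant byte at the lowest address.
Reassemble most-significant byte first: 5B 71 60 0E E2 2F 11 12 → 0x5B71600EE22F1112.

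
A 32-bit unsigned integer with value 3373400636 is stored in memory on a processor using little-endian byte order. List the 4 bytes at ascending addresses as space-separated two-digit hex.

3373400636 in hexadecimal, padded to 32 bits, is 0xC912023C.
Split into bytes (most-significant first): C9 12 02 3C.
In little-endian order the low byte comes first in memory.
So at ascending addresses the bytes are 3C 02 12 C9.

3C 02 12 C9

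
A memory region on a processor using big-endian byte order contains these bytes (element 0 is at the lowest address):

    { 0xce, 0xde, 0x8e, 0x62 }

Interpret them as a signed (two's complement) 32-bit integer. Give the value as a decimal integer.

-824275358

In big-endian order the high byte comes first in memory.
The bytes are already most-significant first: 0xCEDE8E62.
Top bit is set, so as a signed 32-bit value this is 0xCEDE8E62 − 2^32 = -824275358.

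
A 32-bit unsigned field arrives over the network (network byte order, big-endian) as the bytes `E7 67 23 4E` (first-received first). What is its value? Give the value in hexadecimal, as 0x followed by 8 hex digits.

Big-endian stores the most-significant byte at the lowest address.
The bytes are already most-significant first: 0xE767234E.

0xE767234E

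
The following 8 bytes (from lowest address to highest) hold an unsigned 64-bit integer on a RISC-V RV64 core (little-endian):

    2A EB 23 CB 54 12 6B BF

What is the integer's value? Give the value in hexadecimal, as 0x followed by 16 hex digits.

0xBF6B1254CB23EB2A

Little-endian stores the least-significant byte at the lowest address.
Reassemble most-significant byte first: BF 6B 12 54 CB 23 EB 2A → 0xBF6B1254CB23EB2A.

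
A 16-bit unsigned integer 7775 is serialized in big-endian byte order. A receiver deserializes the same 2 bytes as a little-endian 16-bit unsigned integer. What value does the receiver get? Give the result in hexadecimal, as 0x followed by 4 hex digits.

7775 in 16-bit hexadecimal is 0x1E5F.
Stored big-endian, the bytes at ascending addresses are 1E 5F.
Read back as little-endian, the first byte is least significant, giving 0x5F1E.

0x5F1E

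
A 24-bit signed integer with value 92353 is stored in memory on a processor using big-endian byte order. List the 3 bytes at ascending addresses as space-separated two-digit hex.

01 68 C1

92353 in hexadecimal, padded to 24 bits, is 0x0168C1.
Split into bytes (most-significant first): 01 68 C1.
Big-endian stores the most-significant byte at the lowest address.
So the memory order matches the most-significant-first order: 01 68 C1.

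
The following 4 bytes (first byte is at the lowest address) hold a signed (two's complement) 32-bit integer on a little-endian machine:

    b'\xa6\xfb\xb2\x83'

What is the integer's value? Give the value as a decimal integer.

-2085422170

Little-endian stores the least-significant byte at the lowest address.
Reassemble most-significant byte first: 83 B2 FB A6 → 0x83B2FBA6.
Top bit is set, so as a signed 32-bit value this is 0x83B2FBA6 − 2^32 = -2085422170.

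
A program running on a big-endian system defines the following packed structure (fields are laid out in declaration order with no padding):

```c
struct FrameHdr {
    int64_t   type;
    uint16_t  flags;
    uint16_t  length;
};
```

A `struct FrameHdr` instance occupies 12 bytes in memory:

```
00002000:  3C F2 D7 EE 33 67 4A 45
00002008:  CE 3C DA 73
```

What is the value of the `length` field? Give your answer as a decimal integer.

`length` follows `type` (8 B), `flags` (2 B), so it starts at offset 8 + 2 = 10 and occupies 2 bytes.
Bytes at offsets 10..11: DA 73.
In big-endian order the high byte comes first in memory.
The bytes are already most-significant first: 0xDA73.
0xDA73 = 55923.

55923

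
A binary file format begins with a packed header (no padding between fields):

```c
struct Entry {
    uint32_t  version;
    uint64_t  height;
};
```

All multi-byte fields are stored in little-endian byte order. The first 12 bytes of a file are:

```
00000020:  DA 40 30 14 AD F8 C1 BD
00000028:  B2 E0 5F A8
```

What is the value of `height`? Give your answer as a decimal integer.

`height` follows `version` (4 bytes), so it starts at byte offset 4 and occupies 8 bytes.
Bytes at offsets 4..11: AD F8 C1 BD B2 E0 5F A8.
In little-endian order the low byte comes first in memory.
Reassemble most-significant byte first: A8 5F E0 B2 BD C1 F8 AD → 0xA85FE0B2BDC1F8AD.
0xA85FE0B2BDC1F8AD = 12132662979451812013.

12132662979451812013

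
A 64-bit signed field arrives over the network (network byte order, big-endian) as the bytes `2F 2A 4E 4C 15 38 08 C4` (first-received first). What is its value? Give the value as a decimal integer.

3398614957484935364

Big-endian stores the most-significant byte at the lowest address.
The bytes are already most-significant first: 0x2F2A4E4C153808C4.
0x2F2A4E4C153808C4 = 3398614957484935364.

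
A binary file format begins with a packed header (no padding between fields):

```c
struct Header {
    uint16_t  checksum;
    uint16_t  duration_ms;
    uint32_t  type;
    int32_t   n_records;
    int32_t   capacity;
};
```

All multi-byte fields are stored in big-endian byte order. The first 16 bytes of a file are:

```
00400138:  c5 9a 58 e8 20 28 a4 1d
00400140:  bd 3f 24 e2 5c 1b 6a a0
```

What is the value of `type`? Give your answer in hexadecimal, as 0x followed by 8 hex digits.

0x2028A41D

`type` follows `checksum` (2 B), `duration_ms` (2 B), so it starts at offset 2 + 2 = 4 and occupies 4 bytes.
Bytes at offsets 4..7: 20 28 A4 1D.
Big-endian: lowest address holds the most-significant byte.
The bytes are already most-significant first: 0x2028A41D.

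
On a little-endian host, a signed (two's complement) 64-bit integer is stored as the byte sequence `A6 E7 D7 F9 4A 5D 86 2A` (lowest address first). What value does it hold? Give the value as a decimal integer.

In little-endian order the low byte comes first in memory.
Reassemble most-significant byte first: 2A 86 5D 4A F9 D7 E7 A6 → 0x2A865D4AF9D7E7A6.
0x2A865D4AF9D7E7A6 = 3064239173072840614.

3064239173072840614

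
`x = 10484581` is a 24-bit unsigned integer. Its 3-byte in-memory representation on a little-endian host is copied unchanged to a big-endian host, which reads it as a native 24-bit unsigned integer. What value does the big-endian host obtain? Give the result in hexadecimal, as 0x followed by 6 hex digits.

0x65FB9F

10484581 in 24-bit hexadecimal is 0x9FFB65.
Stored little-endian, the bytes at ascending addresses are 65 FB 9F.
Read back as big-endian, the last byte is least significant, giving 0x65FB9F.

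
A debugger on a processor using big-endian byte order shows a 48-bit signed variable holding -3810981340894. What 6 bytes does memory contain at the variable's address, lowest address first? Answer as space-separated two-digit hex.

FC 88 AF CF 99 22

Two's complement of -3810981340894 in 48 bits: 3810981340894 = 0x0377503066DE; invert → 0xFC88AFCF9921; add 1 → 0xFC88AFCF9922.
Split into bytes (most-significant first): FC 88 AF CF 99 22.
In big-endian order the high byte comes first in memory.
So the memory order matches the most-significant-first order: FC 88 AF CF 99 22.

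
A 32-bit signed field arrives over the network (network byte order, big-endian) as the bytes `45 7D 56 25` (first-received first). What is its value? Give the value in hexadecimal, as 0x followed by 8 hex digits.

0x457D5625

Big-endian: lowest address holds the most-significant byte.
The bytes are already most-significant first: 0x457D5625.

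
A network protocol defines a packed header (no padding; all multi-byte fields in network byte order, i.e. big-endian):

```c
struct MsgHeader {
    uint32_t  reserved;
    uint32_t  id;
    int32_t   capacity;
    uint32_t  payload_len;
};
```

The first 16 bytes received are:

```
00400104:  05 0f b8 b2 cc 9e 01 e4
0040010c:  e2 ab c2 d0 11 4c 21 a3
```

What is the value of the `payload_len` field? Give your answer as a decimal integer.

290202019

`payload_len` follows `reserved` (4 B), `id` (4 B), `capacity` (4 B), so it starts at offset 4 + 4 + 4 = 12 and occupies 4 bytes.
Bytes at offsets 12..15: 11 4C 21 A3.
In big-endian order the high byte comes first in memory.
The bytes are already most-significant first: 0x114C21A3.
0x114C21A3 = 290202019.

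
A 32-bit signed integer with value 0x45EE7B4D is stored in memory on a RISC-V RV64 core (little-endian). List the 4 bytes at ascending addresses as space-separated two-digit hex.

Split into bytes (most-significant first): 45 EE 7B 4D.
Little-endian stores the least-significant byte at the lowest address.
So at ascending addresses the bytes are 4D 7B EE 45.

4D 7B EE 45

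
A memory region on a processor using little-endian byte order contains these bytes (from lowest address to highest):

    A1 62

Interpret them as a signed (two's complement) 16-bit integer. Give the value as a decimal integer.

In little-endian order the low byte comes first in memory.
Reassemble most-significant byte first: 62 A1 → 0x62A1.
0x62A1 = 25249.

25249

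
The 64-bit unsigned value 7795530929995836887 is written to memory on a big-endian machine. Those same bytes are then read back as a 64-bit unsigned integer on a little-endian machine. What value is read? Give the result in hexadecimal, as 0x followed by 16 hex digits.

0xD7EDF80D144A2F6C

7795530929995836887 in 64-bit hexadecimal is 0x6C2F4A140DF8EDD7.
Stored big-endian, the bytes at ascending addresses are 6C 2F 4A 14 0D F8 ED D7.
Read back as little-endian, the first byte is least significant, giving 0xD7EDF80D144A2F6C.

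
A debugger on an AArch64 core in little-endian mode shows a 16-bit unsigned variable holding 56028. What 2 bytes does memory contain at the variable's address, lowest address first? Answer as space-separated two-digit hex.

DC DA

56028 in hexadecimal, padded to 16 bits, is 0xDADC.
Split into bytes (most-significant first): DA DC.
In little-endian order the low byte comes first in memory.
So at ascending addresses the bytes are DC DA.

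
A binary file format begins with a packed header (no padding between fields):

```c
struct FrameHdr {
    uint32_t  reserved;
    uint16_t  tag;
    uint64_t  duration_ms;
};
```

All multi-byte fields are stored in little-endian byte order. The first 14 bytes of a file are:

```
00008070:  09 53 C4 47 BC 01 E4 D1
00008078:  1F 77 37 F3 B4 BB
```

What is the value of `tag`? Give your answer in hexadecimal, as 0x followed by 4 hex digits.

0x01BC

`tag` follows `reserved` (4 bytes), so it starts at byte offset 4 and occupies 2 bytes.
Bytes at offsets 4..5: BC 01.
Little-endian: lowest address holds the least-significant byte.
Reassemble most-significant byte first: 01 BC → 0x01BC.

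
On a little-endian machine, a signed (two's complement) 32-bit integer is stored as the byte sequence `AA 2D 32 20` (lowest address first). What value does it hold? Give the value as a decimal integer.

540159402

Little-endian stores the least-significant byte at the lowest address.
Reassemble most-significant byte first: 20 32 2D AA → 0x20322DAA.
0x20322DAA = 540159402.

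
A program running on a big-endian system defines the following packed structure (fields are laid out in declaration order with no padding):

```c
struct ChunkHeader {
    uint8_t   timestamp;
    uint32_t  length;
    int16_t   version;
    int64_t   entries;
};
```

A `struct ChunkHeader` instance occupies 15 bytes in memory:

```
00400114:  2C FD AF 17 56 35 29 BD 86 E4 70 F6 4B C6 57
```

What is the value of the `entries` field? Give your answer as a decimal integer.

-4789889979842312617

`entries` follows `timestamp` (1 B), `length` (4 B), `version` (2 B), so it starts at offset 1 + 4 + 2 = 7 and occupies 8 bytes.
Bytes at offsets 7..14: BD 86 E4 70 F6 4B C6 57.
Big-endian: lowest address holds the most-significant byte.
The bytes are already most-significant first: 0xBD86E470F64BC657.
Top bit is set, so as a signed 64-bit value this is 0xBD86E470F64BC657 − 2^64 = -4789889979842312617.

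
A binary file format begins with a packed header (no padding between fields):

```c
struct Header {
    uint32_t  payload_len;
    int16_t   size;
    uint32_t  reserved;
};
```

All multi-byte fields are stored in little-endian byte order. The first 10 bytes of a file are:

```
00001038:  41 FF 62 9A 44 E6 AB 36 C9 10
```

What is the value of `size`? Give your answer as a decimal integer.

-6588

`size` follows `payload_len` (4 bytes), so it starts at byte offset 4 and occupies 2 bytes.
Bytes at offsets 4..5: 44 E6.
Little-endian: lowest address holds the least-significant byte.
Reassemble most-significant byte first: E6 44 → 0xE644.
Top bit is set, so as a signed 16-bit value this is 0xE644 − 2^16 = -6588.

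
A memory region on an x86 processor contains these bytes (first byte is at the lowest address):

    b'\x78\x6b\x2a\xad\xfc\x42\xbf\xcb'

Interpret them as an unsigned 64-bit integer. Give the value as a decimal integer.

14681526963255536504

In little-endian order the low byte comes first in memory.
Reassemble most-significant byte first: CB BF 42 FC AD 2A 6B 78 → 0xCBBF42FCAD2A6B78.
0xCBBF42FCAD2A6B78 = 14681526963255536504.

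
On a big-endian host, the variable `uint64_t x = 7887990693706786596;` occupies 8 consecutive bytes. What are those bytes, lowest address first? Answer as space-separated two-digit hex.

6D 77 C5 BE 59 FA E7 24

7887990693706786596 in hexadecimal, padded to 64 bits, is 0x6D77C5BE59FAE724.
Split into bytes (most-significant first): 6D 77 C5 BE 59 FA E7 24.
In big-endian order the high byte comes first in memory.
So the memory order matches the most-significant-first order: 6D 77 C5 BE 59 FA E7 24.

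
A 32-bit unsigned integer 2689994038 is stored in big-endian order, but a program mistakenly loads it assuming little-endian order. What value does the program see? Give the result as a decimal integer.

2689994038 in 32-bit hexadecimal is 0xA0560D36.
Stored big-endian, the bytes at ascending addresses are A0 56 0D 36.
Read back as little-endian, the first byte is least significant, giving 0x360D56A0.
0x360D56A0 = 906843808.

906843808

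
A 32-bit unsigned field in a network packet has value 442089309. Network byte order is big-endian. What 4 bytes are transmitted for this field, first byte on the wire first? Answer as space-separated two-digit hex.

1A 59 BF 5D

442089309 in hexadecimal, padded to 32 bits, is 0x1A59BF5D.
Split into bytes (most-significant first): 1A 59 BF 5D.
Big-endian stores the most-significant byte at the lowest address.
So the memory order matches the most-significant-first order: 1A 59 BF 5D.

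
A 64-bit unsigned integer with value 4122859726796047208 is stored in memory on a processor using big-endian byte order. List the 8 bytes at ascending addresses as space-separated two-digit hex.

4122859726796047208 in hexadecimal, padded to 64 bits, is 0x39375713E2714368.
Split into bytes (most-significant first): 39 37 57 13 E2 71 43 68.
Big-endian: lowest address holds the most-significant byte.
So the memory order matches the most-significant-first order: 39 37 57 13 E2 71 43 68.

39 37 57 13 E2 71 43 68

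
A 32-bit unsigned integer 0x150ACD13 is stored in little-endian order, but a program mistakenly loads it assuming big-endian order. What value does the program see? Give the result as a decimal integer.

Stored little-endian, the bytes at ascending addresses are 13 CD 0A 15.
Read back as big-endian, the last byte is least significant, giving 0x13CD0A15.
0x13CD0A15 = 332204565.

332204565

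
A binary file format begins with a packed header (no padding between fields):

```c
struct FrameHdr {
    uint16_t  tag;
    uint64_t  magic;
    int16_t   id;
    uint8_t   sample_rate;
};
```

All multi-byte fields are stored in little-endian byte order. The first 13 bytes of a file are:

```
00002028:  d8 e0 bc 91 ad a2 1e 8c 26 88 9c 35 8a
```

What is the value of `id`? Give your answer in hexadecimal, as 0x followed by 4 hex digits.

0x359C

`id` follows `tag` (2 B), `magic` (8 B), so it starts at offset 2 + 8 = 10 and occupies 2 bytes.
Bytes at offsets 10..11: 9C 35.
In little-endian order the low byte comes first in memory.
Reassemble most-significant byte first: 35 9C → 0x359C.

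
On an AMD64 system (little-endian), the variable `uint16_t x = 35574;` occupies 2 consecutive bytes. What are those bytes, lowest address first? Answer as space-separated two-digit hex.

F6 8A

35574 in hexadecimal, padded to 16 bits, is 0x8AF6.
Split into bytes (most-significant first): 8A F6.
In little-endian order the low byte comes first in memory.
So at ascending addresses the bytes are F6 8A.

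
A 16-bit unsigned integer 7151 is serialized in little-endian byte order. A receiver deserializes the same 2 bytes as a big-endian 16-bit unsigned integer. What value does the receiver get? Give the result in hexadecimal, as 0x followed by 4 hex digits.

7151 in 16-bit hexadecimal is 0x1BEF.
Stored little-endian, the bytes at ascending addresses are EF 1B.
Read back as big-endian, the last byte is least significant, giving 0xEF1B.

0xEF1B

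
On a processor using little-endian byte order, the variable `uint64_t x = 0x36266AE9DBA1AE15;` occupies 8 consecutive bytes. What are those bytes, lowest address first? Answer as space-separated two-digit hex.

Split into bytes (most-significant first): 36 26 6A E9 DB A1 AE 15.
In little-endian order the low byte comes first in memory.
So at ascending addresses the bytes are 15 AE A1 DB E9 6A 26 36.

15 AE A1 DB E9 6A 26 36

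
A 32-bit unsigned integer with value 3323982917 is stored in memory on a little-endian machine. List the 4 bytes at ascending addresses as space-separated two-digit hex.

3323982917 in hexadecimal, padded to 32 bits, is 0xC61FF445.
Split into bytes (most-significant first): C6 1F F4 45.
Little-endian stores the least-significant byte at the lowest address.
So at ascending addresses the bytes are 45 F4 1F C6.

45 F4 1F C6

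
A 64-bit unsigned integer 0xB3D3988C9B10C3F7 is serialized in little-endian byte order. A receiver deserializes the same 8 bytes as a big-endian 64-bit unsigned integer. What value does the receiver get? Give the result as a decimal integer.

Stored little-endian, the bytes at ascending addresses are F7 C3 10 9B 8C 98 D3 B3.
Read back as big-endian, the last byte is least significant, giving 0xF7C3109B8C98D3B3.
0xF7C3109B8C98D3B3 = 17853131608091579315.

17853131608091579315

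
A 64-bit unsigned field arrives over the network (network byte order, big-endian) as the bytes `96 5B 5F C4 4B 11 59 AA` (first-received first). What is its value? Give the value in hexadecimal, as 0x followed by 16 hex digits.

Big-endian stores the most-significant byte at the lowest address.
The bytes are already most-significant first: 0x965B5FC44B1159AA.

0x965B5FC44B1159AA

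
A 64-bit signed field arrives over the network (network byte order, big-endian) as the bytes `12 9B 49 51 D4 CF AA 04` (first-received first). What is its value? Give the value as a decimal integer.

In big-endian order the high byte comes first in memory.
The bytes are already most-significant first: 0x129B4951D4CFAA04.
0x129B4951D4CFAA04 = 1340745929884412420.

1340745929884412420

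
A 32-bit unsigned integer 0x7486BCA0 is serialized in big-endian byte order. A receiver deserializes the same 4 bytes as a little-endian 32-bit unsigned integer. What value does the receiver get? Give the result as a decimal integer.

2696709748

Stored big-endian, the bytes at ascending addresses are 74 86 BC A0.
Read back as little-endian, the first byte is least significant, giving 0xA0BC8674.
0xA0BC8674 = 2696709748.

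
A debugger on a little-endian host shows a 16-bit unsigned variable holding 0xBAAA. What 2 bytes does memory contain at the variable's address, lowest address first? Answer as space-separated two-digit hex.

AA BA

Split into bytes (most-significant first): BA AA.
In little-endian order the low byte comes first in memory.
So at ascending addresses the bytes are AA BA.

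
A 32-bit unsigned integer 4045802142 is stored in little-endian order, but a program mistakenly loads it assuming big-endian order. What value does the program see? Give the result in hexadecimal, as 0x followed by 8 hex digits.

4045802142 in 32-bit hexadecimal is 0xF1260A9E.
Stored little-endian, the bytes at ascending addresses are 9E 0A 26 F1.
Read back as big-endian, the last byte is least significant, giving 0x9E0A26F1.

0x9E0A26F1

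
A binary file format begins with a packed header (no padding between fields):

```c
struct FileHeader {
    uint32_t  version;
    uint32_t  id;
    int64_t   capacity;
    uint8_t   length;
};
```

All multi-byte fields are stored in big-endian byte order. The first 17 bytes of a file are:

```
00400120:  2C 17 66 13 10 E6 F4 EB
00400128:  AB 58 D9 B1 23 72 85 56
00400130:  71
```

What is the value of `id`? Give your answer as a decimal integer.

283571435

`id` follows `version` (4 bytes), so it starts at byte offset 4 and occupies 4 bytes.
Bytes at offsets 4..7: 10 E6 F4 EB.
Big-endian stores the most-significant byte at the lowest address.
The bytes are already most-significant first: 0x10E6F4EB.
0x10E6F4EB = 283571435.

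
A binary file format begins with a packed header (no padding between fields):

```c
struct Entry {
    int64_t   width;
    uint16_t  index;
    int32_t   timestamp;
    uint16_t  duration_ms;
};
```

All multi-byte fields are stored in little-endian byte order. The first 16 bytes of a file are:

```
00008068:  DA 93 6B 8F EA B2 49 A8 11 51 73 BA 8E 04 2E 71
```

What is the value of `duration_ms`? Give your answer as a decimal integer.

28974

`duration_ms` follows `width` (8 B), `index` (2 B), `timestamp` (4 B), so it starts at offset 8 + 2 + 4 = 14 and occupies 2 bytes.
Bytes at offsets 14..15: 2E 71.
In little-endian order the low byte comes first in memory.
Reassemble most-significant byte first: 71 2E → 0x712E.
0x712E = 28974.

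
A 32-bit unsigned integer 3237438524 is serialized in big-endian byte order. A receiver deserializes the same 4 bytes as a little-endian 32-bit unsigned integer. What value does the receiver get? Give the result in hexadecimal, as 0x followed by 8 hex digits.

0x3C64F7C0

3237438524 in 32-bit hexadecimal is 0xC0F7643C.
Stored big-endian, the bytes at ascending addresses are C0 F7 64 3C.
Read back as little-endian, the first byte is least significant, giving 0x3C64F7C0.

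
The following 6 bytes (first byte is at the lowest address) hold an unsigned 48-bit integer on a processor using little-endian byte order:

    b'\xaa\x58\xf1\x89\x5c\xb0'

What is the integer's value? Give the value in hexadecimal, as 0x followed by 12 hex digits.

0xB05C89F158AA

Little-endian: lowest address holds the least-significant byte.
Reassemble most-significant byte first: B0 5C 89 F1 58 AA → 0xB05C89F158AA.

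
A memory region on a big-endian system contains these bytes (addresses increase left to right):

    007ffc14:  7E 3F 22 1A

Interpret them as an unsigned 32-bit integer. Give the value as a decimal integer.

In big-endian order the high byte comes first in memory.
The bytes are already most-significant first: 0x7E3F221A.
0x7E3F221A = 2118066714.

2118066714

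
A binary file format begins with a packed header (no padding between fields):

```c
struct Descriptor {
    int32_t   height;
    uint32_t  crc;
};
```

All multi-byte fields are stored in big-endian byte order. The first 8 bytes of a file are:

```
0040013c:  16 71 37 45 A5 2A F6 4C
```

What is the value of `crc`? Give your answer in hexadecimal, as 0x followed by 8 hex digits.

0xA52AF64C

`crc` follows `height` (4 bytes), so it starts at byte offset 4 and occupies 4 bytes.
Bytes at offsets 4..7: A5 2A F6 4C.
Big-endian stores the most-significant byte at the lowest address.
The bytes are already most-significant first: 0xA52AF64C.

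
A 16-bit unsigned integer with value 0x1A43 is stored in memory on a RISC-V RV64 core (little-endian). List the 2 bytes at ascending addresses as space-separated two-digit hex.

43 1A

Split into bytes (most-significant first): 1A 43.
Little-endian: lowest address holds the least-significant byte.
So at ascending addresses the bytes are 43 1A.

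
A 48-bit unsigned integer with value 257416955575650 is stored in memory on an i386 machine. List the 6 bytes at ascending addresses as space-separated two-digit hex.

257416955575650 in hexadecimal, padded to 48 bits, is 0xEA1E8E323D62.
Split into bytes (most-significant first): EA 1E 8E 32 3D 62.
In little-endian order the low byte comes first in memory.
So at ascending addresses the bytes are 62 3D 32 8E 1E EA.

62 3D 32 8E 1E EA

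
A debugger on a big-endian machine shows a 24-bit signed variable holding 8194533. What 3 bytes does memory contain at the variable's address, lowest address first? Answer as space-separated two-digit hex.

8194533 in hexadecimal, padded to 24 bits, is 0x7D09E5.
Split into bytes (most-significant first): 7D 09 E5.
Big-endian stores the most-significant byte at the lowest address.
So the memory order matches the most-significant-first order: 7D 09 E5.

7D 09 E5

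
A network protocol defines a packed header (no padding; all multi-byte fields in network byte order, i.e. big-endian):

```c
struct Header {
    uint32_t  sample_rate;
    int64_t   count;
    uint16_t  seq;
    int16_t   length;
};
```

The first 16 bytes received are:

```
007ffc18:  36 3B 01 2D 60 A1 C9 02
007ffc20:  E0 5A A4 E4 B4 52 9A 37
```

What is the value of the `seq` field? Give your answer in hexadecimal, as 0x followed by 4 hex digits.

0xB452

`seq` follows `sample_rate` (4 B), `count` (8 B), so it starts at offset 4 + 8 = 12 and occupies 2 bytes.
Bytes at offsets 12..13: B4 52.
Big-endian: lowest address holds the most-significant byte.
The bytes are already most-significant first: 0xB452.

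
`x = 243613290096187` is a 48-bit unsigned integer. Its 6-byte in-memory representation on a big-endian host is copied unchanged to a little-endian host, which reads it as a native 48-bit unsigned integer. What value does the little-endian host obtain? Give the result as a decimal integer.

243613290096187 in 48-bit hexadecimal is 0xDD90A39E663B.
Stored big-endian, the bytes at ascending addresses are DD 90 A3 9E 66 3B.
Read back as little-endian, the first byte is least significant, giving 0x3B669EA390DD.
0x3B669EA390DD = 65311934222557.

65311934222557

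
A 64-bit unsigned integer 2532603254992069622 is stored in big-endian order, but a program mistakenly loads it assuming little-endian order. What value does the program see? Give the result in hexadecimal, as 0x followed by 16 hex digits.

2532603254992069622 in 64-bit hexadecimal is 0x23259D3DFACCE3F6.
Stored big-endian, the bytes at ascending addresses are 23 25 9D 3D FA CC E3 F6.
Read back as little-endian, the first byte is least significant, giving 0xF6E3CCFA3D9D2523.

0xF6E3CCFA3D9D2523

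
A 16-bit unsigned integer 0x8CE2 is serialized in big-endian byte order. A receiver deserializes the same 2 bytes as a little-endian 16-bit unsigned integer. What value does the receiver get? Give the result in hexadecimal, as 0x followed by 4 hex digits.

0xE28C

Stored big-endian, the bytes at ascending addresses are 8C E2.
Read back as little-endian, the first byte is least significant, giving 0xE28C.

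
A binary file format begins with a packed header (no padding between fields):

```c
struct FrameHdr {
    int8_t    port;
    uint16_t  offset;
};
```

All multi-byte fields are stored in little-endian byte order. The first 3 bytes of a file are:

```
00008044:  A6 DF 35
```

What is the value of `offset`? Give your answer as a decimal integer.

`offset` follows `port` (1 byte), so it starts at byte offset 1 and occupies 2 bytes.
Bytes at offsets 1..2: DF 35.
Little-endian stores the least-significant byte at the lowest address.
Reassemble most-significant byte first: 35 DF → 0x35DF.
0x35DF = 13791.

13791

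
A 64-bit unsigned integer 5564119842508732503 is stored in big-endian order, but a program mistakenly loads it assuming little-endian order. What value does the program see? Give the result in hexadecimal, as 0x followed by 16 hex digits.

0x57786F4C84B9374D

5564119842508732503 in 64-bit hexadecimal is 0x4D37B9844C6F7857.
Stored big-endian, the bytes at ascending addresses are 4D 37 B9 84 4C 6F 78 57.
Read back as little-endian, the first byte is least significant, giving 0x57786F4C84B9374D.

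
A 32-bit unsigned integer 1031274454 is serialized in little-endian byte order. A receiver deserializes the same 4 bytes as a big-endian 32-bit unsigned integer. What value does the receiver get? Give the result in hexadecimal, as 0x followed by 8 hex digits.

1031274454 in 32-bit hexadecimal is 0x3D77FFD6.
Stored little-endian, the bytes at ascending addresses are D6 FF 77 3D.
Read back as big-endian, the last byte is least significant, giving 0xD6FF773D.

0xD6FF773D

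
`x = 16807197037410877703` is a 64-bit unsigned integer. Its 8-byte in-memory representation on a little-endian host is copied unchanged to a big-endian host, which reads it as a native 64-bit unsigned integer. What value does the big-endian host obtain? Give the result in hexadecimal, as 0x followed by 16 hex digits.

16807197037410877703 in 64-bit hexadecimal is 0xE93F28A83CDF8107.
Stored little-endian, the bytes at ascending addresses are 07 81 DF 3C A8 28 3F E9.
Read back as big-endian, the last byte is least significant, giving 0x0781DF3CA8283FE9.

0x0781DF3CA8283FE9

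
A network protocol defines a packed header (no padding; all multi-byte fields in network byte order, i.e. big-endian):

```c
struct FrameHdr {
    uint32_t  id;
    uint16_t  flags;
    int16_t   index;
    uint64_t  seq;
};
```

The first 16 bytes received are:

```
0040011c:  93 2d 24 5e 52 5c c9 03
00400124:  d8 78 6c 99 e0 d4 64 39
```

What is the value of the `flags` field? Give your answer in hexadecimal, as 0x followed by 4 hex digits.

`flags` follows `id` (4 bytes), so it starts at byte offset 4 and occupies 2 bytes.
Bytes at offsets 4..5: 52 5C.
Big-endian: lowest address holds the most-significant byte.
The bytes are already most-significant first: 0x525C.

0x525C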